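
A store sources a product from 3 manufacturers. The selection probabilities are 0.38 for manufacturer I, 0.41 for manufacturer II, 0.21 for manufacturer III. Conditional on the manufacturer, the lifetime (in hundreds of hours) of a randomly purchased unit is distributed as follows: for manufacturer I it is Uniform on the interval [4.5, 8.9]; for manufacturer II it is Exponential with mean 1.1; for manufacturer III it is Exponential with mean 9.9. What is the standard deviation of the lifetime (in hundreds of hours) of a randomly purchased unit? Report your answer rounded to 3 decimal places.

Per component, I: μ=6.7, E[X²]=46.5033; II: μ=1.1, E[X²]=2.42; III: μ=9.9, E[X²]=196.02.
E[X] = 0.38·6.7 + 0.41·1.1 + 0.21·9.9 = 5.076.
E[X²] = 0.38·46.5033 + 0.41·2.42 + 0.21·196.02 = 59.8277.
Var(X) = E[X²] − (E[X])² = 59.8277 − 25.7658 = 34.0619.
SD(X) = √34.0619 = 5.83626.

5.836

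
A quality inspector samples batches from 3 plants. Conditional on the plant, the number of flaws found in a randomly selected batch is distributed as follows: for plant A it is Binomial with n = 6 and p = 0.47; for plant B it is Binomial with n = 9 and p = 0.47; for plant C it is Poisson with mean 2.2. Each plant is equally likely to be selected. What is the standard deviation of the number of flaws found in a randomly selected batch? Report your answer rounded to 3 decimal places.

1.643

Per component, A: μ=2.82, E[X²]=9.447; B: μ=4.23, E[X²]=20.1348; C: μ=2.2, E[X²]=7.04.
E[X] = 0.333333·2.82 + 0.333333·4.23 + 0.333333·2.2 = 3.08333.
E[X²] = 0.333333·9.447 + 0.333333·20.1348 + 0.333333·7.04 = 12.2073.
Var(X) = E[X²] − (E[X])² = 12.2073 − 9.50694 = 2.70032.
SD(X) = √2.70032 = 1.64327.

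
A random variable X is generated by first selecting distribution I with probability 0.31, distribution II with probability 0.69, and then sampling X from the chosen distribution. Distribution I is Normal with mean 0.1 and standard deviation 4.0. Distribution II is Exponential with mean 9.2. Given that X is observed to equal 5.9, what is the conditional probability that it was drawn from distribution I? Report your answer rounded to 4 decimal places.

Likelihoods f(5.9 | ·): I: 0.0348576; II: 0.0572397.
Posterior ∝ prior × likelihood. Numerator for I: 0.31·0.0348576 = 0.0108059.
Normalizing constant: 0.31·0.0348576 + 0.69·0.0572397 = 0.0503013.
P(I | observation) = 0.0108059 / 0.0503013 = 0.214823.

0.2148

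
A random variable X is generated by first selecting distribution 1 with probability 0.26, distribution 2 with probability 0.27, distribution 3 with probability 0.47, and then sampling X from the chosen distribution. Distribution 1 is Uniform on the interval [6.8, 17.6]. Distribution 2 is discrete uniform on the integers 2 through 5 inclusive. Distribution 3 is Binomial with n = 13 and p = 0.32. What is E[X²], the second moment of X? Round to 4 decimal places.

54.3338

For each component E[X²] = Var + (mean)², giving 1: 158.56; 2: 13.5; 3: 20.1344.
Overall E[X²] = 0.26·158.56 + 0.27·13.5 + 0.47·20.1344 = 54.3338.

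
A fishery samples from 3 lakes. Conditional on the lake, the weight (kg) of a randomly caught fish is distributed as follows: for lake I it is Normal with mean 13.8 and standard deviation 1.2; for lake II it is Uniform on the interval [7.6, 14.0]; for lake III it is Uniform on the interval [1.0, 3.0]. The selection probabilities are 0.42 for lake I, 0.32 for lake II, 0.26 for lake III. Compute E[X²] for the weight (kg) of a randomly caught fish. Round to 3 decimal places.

120.133

For each component E[X²] = Var + (mean)², giving I: 191.88; II: 120.053; III: 4.33333.
Overall E[X²] = 0.42·191.88 + 0.32·120.053 + 0.26·4.33333 = 120.133.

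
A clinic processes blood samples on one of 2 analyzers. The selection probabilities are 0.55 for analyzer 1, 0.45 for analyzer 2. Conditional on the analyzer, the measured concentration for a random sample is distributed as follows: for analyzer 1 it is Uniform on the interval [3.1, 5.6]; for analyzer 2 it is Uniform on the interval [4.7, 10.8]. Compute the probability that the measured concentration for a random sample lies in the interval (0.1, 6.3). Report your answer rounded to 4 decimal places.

0.6680

Conditional on each analyzer, P(0.1 < X < 6.3): 1: 1; 2: 0.262295.
By total probability, P(0.1 < X < 6.3) = 0.55·1 + 0.45·0.262295 = 0.668033.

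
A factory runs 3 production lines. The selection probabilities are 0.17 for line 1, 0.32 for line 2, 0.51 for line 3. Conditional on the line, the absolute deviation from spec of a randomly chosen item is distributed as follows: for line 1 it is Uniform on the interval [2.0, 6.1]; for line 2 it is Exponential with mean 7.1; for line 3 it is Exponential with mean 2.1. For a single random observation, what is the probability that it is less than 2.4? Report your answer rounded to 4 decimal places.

Conditional on each line, P(X < 2.4): 1: 0.097561; 2: 0.286825; 3: 0.681093.
By total probability, P(X < 2.4) = 0.17·0.097561 + 0.32·0.286825 + 0.51·0.681093 = 0.455727.

0.4557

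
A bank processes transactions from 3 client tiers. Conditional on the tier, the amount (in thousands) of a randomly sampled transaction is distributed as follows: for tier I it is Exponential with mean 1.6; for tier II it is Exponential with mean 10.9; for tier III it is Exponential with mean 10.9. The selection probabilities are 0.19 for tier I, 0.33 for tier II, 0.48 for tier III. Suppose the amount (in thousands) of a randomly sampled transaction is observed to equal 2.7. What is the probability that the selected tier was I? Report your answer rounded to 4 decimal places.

0.2747

Likelihoods f(2.7 | ·): I: 0.115613; II: 0.0716137; III: 0.0716137.
Posterior ∝ prior × likelihood. Numerator for I: 0.19·0.115613 = 0.0219665.
Normalizing constant: 0.19·0.115613 + 0.33·0.0716137 + 0.48·0.0716137 = 0.0799736.
P(I | observation) = 0.0219665 / 0.0799736 = 0.274672.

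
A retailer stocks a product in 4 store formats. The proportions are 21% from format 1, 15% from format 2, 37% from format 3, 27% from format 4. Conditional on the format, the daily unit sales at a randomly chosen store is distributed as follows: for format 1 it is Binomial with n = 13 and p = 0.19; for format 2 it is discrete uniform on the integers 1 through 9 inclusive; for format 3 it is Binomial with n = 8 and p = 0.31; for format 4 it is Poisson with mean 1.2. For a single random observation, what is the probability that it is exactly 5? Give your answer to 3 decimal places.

0.050

Conditional on each format, P(X = 5): 1: 0.0590509; 2: 0.111111; 3: 0.0526676; 4: 0.00624556.
By total probability, P(X = 5) = 0.21·0.0590509 + 0.15·0.111111 + 0.37·0.0526676 + 0.27·0.00624556 = 0.0502407.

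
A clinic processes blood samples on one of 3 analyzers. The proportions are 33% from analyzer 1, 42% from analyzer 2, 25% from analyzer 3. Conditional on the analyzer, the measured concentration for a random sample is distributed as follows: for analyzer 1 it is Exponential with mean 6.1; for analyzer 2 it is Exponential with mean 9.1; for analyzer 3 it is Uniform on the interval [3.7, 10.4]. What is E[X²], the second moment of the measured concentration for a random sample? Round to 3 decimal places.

For each component E[X²] = Var + (mean)², giving 1: 74.42; 2: 165.62; 3: 53.4433.
Overall E[X²] = 0.33·74.42 + 0.42·165.62 + 0.25·53.4433 = 107.48.

107.480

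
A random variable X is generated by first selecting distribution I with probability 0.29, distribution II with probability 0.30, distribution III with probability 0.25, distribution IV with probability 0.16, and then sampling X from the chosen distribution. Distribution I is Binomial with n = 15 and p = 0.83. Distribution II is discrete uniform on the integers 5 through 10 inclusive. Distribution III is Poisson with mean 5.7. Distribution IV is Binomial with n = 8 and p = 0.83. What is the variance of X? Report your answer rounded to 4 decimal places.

10.4095

Per component, I: μ=12.45, E[X²]=157.119; II: μ=7.5, E[X²]=59.1667; III: μ=5.7, E[X²]=38.19; IV: μ=6.64, E[X²]=45.2184.
E[X] = 0.29·12.45 + 0.3·7.5 + 0.25·5.7 + 0.16·6.64 = 8.3479.
E[X²] = 0.29·157.119 + 0.3·59.1667 + 0.25·38.19 + 0.16·45.2184 = 80.097.
Var(X) = E[X²] − (E[X])² = 80.097 − 69.6874 = 10.4095.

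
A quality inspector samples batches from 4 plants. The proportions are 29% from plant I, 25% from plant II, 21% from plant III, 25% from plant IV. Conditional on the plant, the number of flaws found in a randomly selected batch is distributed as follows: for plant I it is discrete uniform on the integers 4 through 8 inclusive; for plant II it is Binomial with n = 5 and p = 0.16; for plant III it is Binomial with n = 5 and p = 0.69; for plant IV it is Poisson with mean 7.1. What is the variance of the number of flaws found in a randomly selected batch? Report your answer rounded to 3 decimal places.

8.740

Per component, I: μ=6, E[X²]=38; II: μ=0.8, E[X²]=1.312; III: μ=3.45, E[X²]=12.972; IV: μ=7.1, E[X²]=57.51.
E[X] = 0.29·6 + 0.25·0.8 + 0.21·3.45 + 0.25·7.1 = 4.4395.
E[X²] = 0.29·38 + 0.25·1.312 + 0.21·12.972 + 0.25·57.51 = 28.4496.
Var(X) = E[X²] − (E[X])² = 28.4496 − 19.7092 = 8.74046.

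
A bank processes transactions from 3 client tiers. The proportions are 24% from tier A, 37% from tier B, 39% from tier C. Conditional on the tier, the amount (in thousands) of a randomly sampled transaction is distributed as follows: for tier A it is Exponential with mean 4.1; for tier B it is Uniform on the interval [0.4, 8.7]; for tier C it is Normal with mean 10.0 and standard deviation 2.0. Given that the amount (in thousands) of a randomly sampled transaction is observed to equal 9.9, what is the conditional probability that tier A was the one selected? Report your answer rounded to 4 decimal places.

0.0631

Likelihoods f(9.9 | ·): A: 0.0218049; B: 0; C: 0.199222.
Posterior ∝ prior × likelihood. Numerator for A: 0.24·0.0218049 = 0.00523317.
Normalizing constant: 0.24·0.0218049 + 0.37·0 + 0.39·0.199222 = 0.0829297.
P(A | observation) = 0.00523317 / 0.0829297 = 0.0631037.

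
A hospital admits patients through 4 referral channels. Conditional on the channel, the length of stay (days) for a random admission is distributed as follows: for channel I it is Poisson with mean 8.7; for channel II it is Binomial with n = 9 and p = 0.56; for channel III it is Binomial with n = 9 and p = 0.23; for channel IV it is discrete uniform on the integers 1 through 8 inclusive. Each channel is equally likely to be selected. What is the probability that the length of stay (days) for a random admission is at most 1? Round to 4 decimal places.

Conditional on each channel, P(X ≤ 1): I: 0.00161588; II: 0.00769843; III: 0.350949; IV: 0.125.
By total probability, P(X ≤ 1) = 0.25·0.00161588 + 0.25·0.00769843 + 0.25·0.350949 + 0.25·0.125 = 0.121316.

0.1213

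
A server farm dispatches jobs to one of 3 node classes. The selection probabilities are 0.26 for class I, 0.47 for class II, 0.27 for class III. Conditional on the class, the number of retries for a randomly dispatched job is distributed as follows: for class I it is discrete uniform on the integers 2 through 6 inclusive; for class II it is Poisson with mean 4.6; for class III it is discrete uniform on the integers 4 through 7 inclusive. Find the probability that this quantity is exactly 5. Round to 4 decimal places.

0.2006

Conditional on each class, P(X = 5): I: 0.2; II: 0.172526; III: 0.25.
By total probability, P(X = 5) = 0.26·0.2 + 0.47·0.172526 + 0.27·0.25 = 0.200587.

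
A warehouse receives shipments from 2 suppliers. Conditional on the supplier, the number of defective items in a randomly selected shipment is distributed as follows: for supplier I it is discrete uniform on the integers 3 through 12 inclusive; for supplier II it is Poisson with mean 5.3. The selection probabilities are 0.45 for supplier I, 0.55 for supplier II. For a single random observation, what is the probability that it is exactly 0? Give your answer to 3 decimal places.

Conditional on each supplier, P(X = 0): I: 0; II: 0.00499159.
By total probability, P(X = 0) = 0.45·0 + 0.55·0.00499159 = 0.00274538.

0.003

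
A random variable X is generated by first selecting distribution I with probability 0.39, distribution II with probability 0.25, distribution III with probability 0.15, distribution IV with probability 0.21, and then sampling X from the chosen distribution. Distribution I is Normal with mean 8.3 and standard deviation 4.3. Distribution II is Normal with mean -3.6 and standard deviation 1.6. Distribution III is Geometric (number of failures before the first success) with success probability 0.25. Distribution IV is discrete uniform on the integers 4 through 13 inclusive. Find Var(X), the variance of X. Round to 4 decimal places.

37.1100

Per component, I: μ=8.3, E[X²]=87.38; II: μ=-3.6, E[X²]=15.52; III: μ=3, E[X²]=21; IV: μ=8.5, E[X²]=80.5.
E[X] = 0.39·8.3 + 0.25·-3.6 + 0.15·3 + 0.21·8.5 = 4.572.
E[X²] = 0.39·87.38 + 0.25·15.52 + 0.15·21 + 0.21·80.5 = 58.0132.
Var(X) = E[X²] − (E[X])² = 58.0132 − 20.9032 = 37.11.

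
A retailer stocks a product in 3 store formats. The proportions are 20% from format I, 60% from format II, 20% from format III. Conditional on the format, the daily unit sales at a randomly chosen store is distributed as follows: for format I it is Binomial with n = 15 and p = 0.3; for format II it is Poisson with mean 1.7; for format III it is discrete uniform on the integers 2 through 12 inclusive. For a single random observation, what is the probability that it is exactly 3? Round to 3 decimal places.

0.142

Conditional on each format, P(X = 3): I: 0.17004; II: 0.149587; III: 0.0909091.
By total probability, P(X = 3) = 0.2·0.17004 + 0.6·0.149587 + 0.2·0.0909091 = 0.141942.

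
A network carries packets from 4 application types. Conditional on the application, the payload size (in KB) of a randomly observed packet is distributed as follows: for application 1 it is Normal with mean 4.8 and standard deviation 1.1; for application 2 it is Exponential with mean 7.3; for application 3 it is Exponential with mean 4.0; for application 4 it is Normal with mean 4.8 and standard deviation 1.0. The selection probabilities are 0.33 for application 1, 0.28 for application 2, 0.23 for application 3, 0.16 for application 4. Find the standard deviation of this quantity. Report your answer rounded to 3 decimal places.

Per component, 1: μ=4.8, E[X²]=24.25; 2: μ=7.3, E[X²]=106.58; 3: μ=4, E[X²]=32; 4: μ=4.8, E[X²]=24.04.
E[X] = 0.33·4.8 + 0.28·7.3 + 0.23·4 + 0.16·4.8 = 5.316.
E[X²] = 0.33·24.25 + 0.28·106.58 + 0.23·32 + 0.16·24.04 = 49.0513.
Var(X) = E[X²] − (E[X])² = 49.0513 − 28.2599 = 20.7914.
SD(X) = √20.7914 = 4.55976.

4.560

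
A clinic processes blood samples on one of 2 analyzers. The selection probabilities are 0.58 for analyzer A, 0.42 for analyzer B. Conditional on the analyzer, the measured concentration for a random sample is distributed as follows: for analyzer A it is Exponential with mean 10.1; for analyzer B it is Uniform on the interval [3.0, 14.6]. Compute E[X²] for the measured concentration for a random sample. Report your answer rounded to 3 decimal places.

155.566

For each component E[X²] = Var + (mean)², giving A: 204.02; B: 88.6533.
Overall E[X²] = 0.58·204.02 + 0.42·88.6533 = 155.566.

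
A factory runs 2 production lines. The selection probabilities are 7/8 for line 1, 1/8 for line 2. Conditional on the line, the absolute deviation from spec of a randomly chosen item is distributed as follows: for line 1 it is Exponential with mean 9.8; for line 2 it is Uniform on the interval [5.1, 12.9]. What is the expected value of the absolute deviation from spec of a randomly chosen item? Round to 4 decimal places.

9.7000

Component means — 1: 9.8; 2: 9.
E[X] = 0.875·9.8 + 0.125·9 = 9.7.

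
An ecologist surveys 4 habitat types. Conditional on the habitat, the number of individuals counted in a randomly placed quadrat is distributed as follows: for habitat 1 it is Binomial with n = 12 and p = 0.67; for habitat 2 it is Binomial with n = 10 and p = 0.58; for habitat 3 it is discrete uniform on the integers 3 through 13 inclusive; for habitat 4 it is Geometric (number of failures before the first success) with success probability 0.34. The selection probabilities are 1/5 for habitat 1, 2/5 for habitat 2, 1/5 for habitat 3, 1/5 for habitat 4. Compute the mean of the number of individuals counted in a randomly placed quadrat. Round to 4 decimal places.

Component means — 1: 8.04; 2: 5.8; 3: 8; 4: 1.94118.
E[X] = 0.2·8.04 + 0.4·5.8 + 0.2·8 + 0.2·1.94118 = 5.91624.

5.9162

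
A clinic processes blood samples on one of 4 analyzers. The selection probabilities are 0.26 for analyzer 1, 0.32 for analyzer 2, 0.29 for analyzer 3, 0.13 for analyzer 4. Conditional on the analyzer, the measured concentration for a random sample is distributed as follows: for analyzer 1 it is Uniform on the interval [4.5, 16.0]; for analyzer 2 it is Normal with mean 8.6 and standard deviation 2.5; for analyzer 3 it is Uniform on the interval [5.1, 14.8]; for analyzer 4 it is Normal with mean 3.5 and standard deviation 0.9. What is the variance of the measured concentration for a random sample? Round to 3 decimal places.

11.837

Per component, 1: μ=10.25, E[X²]=116.083; 2: μ=8.6, E[X²]=80.21; 3: μ=9.95, E[X²]=106.843; 4: μ=3.5, E[X²]=13.06.
E[X] = 0.26·10.25 + 0.32·8.6 + 0.29·9.95 + 0.13·3.5 = 8.7575.
E[X²] = 0.26·116.083 + 0.32·80.21 + 0.29·106.843 + 0.13·13.06 = 88.5312.
Var(X) = E[X²] − (E[X])² = 88.5312 − 76.6938 = 11.8374.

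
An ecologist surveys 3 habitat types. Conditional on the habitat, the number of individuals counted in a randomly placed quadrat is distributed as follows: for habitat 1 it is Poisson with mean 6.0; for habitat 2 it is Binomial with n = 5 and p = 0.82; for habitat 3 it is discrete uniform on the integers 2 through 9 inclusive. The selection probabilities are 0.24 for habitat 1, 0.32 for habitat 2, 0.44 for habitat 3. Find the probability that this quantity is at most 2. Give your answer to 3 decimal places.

0.084

Conditional on each habitat, P(X ≤ 2): 1: 0.0619688; 2: 0.0437073; 3: 0.125.
By total probability, P(X ≤ 2) = 0.24·0.0619688 + 0.32·0.0437073 + 0.44·0.125 = 0.0838589.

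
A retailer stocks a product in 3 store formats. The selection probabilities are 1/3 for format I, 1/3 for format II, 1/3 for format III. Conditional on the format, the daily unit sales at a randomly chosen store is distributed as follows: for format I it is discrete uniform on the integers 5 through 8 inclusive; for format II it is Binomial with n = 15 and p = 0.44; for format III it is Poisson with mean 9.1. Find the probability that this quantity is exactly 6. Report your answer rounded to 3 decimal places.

Conditional on each format, P(X = 6): I: 0.25; II: 0.196704; III: 0.0880716.
By total probability, P(X = 6) = 0.333333·0.25 + 0.333333·0.196704 + 0.333333·0.0880716 = 0.178258.

0.178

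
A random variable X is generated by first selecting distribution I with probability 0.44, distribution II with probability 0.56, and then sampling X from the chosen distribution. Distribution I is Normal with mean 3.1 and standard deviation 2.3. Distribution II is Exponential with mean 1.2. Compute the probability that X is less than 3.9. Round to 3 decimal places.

0.818

Conditional on each component, P(X < 3.9): I: 0.636015; II: 0.961226.
By total probability, P(X < 3.9) = 0.44·0.636015 + 0.56·0.961226 = 0.818133.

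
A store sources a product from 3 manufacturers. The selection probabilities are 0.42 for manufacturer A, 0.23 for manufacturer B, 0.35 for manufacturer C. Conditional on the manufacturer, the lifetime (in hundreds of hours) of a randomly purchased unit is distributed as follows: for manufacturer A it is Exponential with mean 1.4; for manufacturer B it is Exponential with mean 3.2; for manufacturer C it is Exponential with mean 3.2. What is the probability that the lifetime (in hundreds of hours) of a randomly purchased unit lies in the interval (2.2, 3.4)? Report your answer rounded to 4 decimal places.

0.1414

Conditional on each manufacturer, P(2.2 < X < 3.4): A: 0.119585; B: 0.157241; C: 0.157241.
By total probability, P(2.2 < X < 3.4) = 0.42·0.119585 + 0.23·0.157241 + 0.35·0.157241 = 0.141426.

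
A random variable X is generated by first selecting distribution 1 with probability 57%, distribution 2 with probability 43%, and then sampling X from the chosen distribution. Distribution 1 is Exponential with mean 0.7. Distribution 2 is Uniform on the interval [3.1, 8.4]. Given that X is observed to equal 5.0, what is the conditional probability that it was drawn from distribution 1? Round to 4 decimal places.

0.0079

Likelihoods f(5.0 | ·): 1: 0.00112927; 2: 0.188679.
Posterior ∝ prior × likelihood. Numerator for 1: 0.57·0.00112927 = 0.000643685.
Normalizing constant: 0.57·0.00112927 + 0.43·0.188679 = 0.0817758.
P(1 | observation) = 0.000643685 / 0.0817758 = 0.00787134.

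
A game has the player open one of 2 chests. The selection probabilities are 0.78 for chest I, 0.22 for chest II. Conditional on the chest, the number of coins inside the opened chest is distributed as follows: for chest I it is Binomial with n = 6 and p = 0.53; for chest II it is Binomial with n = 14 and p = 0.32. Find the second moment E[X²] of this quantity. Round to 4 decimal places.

14.1392

For each component E[X²] = Var + (mean)², giving I: 11.607; II: 23.1168.
Overall E[X²] = 0.78·11.607 + 0.22·23.1168 = 14.1392.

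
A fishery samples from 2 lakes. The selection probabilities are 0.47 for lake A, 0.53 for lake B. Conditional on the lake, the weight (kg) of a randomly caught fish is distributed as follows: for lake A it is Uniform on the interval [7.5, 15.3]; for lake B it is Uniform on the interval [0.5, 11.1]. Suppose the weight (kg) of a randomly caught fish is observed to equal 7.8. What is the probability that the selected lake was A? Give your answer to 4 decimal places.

Likelihoods f(7.8 | ·): A: 0.128205; B: 0.0943396.
Posterior ∝ prior × likelihood. Numerator for A: 0.47·0.128205 = 0.0602564.
Normalizing constant: 0.47·0.128205 + 0.53·0.0943396 = 0.110256.
P(A | observation) = 0.0602564 / 0.110256 = 0.546512.

0.5465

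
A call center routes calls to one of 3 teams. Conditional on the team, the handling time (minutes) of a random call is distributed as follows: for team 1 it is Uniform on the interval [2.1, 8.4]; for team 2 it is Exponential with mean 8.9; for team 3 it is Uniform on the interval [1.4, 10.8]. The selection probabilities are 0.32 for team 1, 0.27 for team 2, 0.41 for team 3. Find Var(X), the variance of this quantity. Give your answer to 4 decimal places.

Per component, 1: μ=5.25, E[X²]=30.87; 2: μ=8.9, E[X²]=158.42; 3: μ=6.1, E[X²]=44.5733.
E[X] = 0.32·5.25 + 0.27·8.9 + 0.41·6.1 = 6.584.
E[X²] = 0.32·30.87 + 0.27·158.42 + 0.41·44.5733 = 70.9269.
Var(X) = E[X²] − (E[X])² = 70.9269 − 43.3491 = 27.5778.

27.5778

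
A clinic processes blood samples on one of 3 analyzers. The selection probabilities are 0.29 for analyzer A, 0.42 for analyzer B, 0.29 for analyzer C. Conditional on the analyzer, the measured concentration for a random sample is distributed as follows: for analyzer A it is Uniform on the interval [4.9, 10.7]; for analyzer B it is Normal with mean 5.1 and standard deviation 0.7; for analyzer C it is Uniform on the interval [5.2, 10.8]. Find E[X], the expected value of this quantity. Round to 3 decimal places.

6.724

Component means — A: 7.8; B: 5.1; C: 8.
E[X] = 0.29·7.8 + 0.42·5.1 + 0.29·8 = 6.724.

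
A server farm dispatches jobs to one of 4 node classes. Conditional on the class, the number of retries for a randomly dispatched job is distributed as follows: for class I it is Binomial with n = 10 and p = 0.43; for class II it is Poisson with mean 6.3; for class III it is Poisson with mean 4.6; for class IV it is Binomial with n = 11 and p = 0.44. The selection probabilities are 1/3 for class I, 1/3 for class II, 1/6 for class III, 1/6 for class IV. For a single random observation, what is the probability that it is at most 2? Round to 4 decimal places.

Conditional on each class, P(X ≤ 2): I: 0.123646; II: 0.0498465; III: 0.162639; IV: 0.0740499.
By total probability, P(X ≤ 2) = 0.333333·0.123646 + 0.333333·0.0498465 + 0.166667·0.162639 + 0.166667·0.0740499 = 0.097279.

0.0973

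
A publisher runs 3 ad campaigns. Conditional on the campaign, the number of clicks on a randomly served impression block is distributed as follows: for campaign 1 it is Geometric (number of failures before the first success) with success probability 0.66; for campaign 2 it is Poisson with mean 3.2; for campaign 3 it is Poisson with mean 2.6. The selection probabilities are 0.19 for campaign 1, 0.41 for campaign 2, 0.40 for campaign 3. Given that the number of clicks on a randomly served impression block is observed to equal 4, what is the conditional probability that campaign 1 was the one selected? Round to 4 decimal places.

Likelihoods P(X=4 | ·): 1: 0.00881982; 2: 0.178093; 3: 0.141422.
Posterior ∝ prior × likelihood. Numerator for 1: 0.19·0.00881982 = 0.00167577.
Normalizing constant: 0.19·0.00881982 + 0.41·0.178093 + 0.4·0.141422 = 0.131263.
P(1 | observation) = 0.00167577 / 0.131263 = 0.0127665.

0.0128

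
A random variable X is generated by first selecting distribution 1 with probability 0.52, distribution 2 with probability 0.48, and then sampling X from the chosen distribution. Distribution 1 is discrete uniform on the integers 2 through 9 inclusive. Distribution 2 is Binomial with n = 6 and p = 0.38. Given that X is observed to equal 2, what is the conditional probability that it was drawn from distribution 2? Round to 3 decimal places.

0.703

Likelihoods P(X=2 | ·): 1: 0.125; 2: 0.320055.
Posterior ∝ prior × likelihood. Numerator for 2: 0.48·0.320055 = 0.153627.
Normalizing constant: 0.52·0.125 + 0.48·0.320055 = 0.218627.
P(2 | observation) = 0.153627 / 0.218627 = 0.702689.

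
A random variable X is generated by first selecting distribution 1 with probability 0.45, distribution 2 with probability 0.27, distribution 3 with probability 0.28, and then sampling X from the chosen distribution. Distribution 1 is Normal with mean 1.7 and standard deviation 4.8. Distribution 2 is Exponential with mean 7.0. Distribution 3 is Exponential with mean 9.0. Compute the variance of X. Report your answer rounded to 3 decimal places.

Per component, 1: μ=1.7, E[X²]=25.93; 2: μ=7, E[X²]=98; 3: μ=9, E[X²]=162.
E[X] = 0.45·1.7 + 0.27·7 + 0.28·9 = 5.175.
E[X²] = 0.45·25.93 + 0.27·98 + 0.28·162 = 83.4885.
Var(X) = E[X²] − (E[X])² = 83.4885 − 26.7806 = 56.7079.

56.708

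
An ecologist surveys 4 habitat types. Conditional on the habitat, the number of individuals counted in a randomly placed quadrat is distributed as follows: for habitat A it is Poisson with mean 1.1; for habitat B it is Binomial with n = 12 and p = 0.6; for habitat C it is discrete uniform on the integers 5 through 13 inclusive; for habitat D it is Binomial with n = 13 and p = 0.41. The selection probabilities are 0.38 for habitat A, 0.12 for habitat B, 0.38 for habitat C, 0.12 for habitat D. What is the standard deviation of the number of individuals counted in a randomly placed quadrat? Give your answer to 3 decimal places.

4.001

Per component, A: μ=1.1, E[X²]=2.31; B: μ=7.2, E[X²]=54.72; C: μ=9, E[X²]=87.6667; D: μ=5.33, E[X²]=31.5536.
E[X] = 0.38·1.1 + 0.12·7.2 + 0.38·9 + 0.12·5.33 = 5.3416.
E[X²] = 0.38·2.31 + 0.12·54.72 + 0.38·87.6667 + 0.12·31.5536 = 44.544.
Var(X) = E[X²] − (E[X])² = 44.544 − 28.5327 = 16.0113.
SD(X) = √16.0113 = 4.00141.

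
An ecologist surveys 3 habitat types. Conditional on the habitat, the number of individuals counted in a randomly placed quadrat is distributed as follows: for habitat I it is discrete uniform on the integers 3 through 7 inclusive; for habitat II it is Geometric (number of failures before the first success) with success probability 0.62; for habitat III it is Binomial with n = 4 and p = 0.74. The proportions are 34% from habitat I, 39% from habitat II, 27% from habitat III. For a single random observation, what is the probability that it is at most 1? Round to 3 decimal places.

Conditional on each habitat, P(X ≤ 1): I: 0; II: 0.8556; III: 0.0565947.
By total probability, P(X ≤ 1) = 0.34·0 + 0.39·0.8556 + 0.27·0.0565947 = 0.348965.

0.349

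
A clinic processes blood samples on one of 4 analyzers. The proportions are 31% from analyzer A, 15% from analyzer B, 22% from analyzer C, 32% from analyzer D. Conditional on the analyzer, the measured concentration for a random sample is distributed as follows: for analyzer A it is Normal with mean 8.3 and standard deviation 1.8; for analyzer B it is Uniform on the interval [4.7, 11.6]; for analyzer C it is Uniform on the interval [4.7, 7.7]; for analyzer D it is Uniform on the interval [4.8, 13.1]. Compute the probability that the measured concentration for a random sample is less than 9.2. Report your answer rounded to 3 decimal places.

Conditional on each analyzer, P(X < 9.2): A: 0.691462; B: 0.652174; C: 1; D: 0.53012.
By total probability, P(X < 9.2) = 0.31·0.691462 + 0.15·0.652174 + 0.22·1 + 0.32·0.53012 = 0.701818.

0.702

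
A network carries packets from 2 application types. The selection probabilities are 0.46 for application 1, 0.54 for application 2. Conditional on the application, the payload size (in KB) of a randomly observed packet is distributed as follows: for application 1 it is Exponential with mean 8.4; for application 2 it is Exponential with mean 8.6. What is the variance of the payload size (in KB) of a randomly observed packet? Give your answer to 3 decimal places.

72.406

Per component, 1: μ=8.4, E[X²]=141.12; 2: μ=8.6, E[X²]=147.92.
E[X] = 0.46·8.4 + 0.54·8.6 = 8.508.
E[X²] = 0.46·141.12 + 0.54·147.92 = 144.792.
Var(X) = E[X²] − (E[X])² = 144.792 − 72.3861 = 72.4059.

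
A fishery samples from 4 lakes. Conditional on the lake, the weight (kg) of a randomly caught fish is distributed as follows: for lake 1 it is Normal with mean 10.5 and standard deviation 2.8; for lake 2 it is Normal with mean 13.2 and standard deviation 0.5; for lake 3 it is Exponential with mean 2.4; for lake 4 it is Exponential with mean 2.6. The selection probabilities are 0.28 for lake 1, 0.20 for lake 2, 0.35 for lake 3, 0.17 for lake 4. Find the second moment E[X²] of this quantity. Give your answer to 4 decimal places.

For each component E[X²] = Var + (mean)², giving 1: 118.09; 2: 174.49; 3: 11.52; 4: 13.52.
Overall E[X²] = 0.28·118.09 + 0.2·174.49 + 0.35·11.52 + 0.17·13.52 = 74.2936.

74.2936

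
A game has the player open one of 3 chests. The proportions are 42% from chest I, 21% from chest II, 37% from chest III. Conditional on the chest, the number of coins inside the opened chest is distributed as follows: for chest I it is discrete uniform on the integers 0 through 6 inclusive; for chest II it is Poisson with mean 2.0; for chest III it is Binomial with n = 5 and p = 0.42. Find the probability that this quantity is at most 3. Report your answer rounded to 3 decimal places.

0.752

Conditional on each chest, P(X ≤ 3): I: 0.571429; II: 0.857123; III: 0.896692.
By total probability, P(X ≤ 3) = 0.42·0.571429 + 0.21·0.857123 + 0.37·0.896692 = 0.751772.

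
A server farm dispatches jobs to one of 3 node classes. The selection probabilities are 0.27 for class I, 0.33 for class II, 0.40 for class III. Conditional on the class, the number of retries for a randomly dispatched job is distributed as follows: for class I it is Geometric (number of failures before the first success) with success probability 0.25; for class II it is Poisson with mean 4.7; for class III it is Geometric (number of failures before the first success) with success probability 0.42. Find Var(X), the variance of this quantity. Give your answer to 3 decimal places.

Per component, I: μ=3, E[X²]=21; II: μ=4.7, E[X²]=26.79; III: μ=1.38095, E[X²]=5.19501.
E[X] = 0.27·3 + 0.33·4.7 + 0.4·1.38095 = 2.91338.
E[X²] = 0.27·21 + 0.33·26.79 + 0.4·5.19501 = 16.5887.
Var(X) = E[X²] − (E[X])² = 16.5887 − 8.48779 = 8.10092.

8.101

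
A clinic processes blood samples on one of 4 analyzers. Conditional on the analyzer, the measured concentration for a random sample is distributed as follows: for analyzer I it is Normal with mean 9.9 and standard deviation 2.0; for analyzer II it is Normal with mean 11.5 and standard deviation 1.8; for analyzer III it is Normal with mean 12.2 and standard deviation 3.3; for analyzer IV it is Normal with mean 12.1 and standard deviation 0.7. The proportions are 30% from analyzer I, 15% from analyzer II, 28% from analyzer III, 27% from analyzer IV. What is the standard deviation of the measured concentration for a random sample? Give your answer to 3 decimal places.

2.420

Per component, I: μ=9.9, E[X²]=102.01; II: μ=11.5, E[X²]=135.49; III: μ=12.2, E[X²]=159.73; IV: μ=12.1, E[X²]=146.9.
E[X] = 0.3·9.9 + 0.15·11.5 + 0.28·12.2 + 0.27·12.1 = 11.378.
E[X²] = 0.3·102.01 + 0.15·135.49 + 0.28·159.73 + 0.27·146.9 = 135.314.
Var(X) = E[X²] − (E[X])² = 135.314 − 129.459 = 5.85502.
SD(X) = √5.85502 = 2.41971.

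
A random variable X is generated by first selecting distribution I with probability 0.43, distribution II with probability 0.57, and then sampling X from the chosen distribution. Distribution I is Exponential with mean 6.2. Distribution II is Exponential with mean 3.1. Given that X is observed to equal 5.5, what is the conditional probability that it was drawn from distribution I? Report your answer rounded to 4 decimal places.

0.4780

Likelihoods f(5.5 | ·): I: 0.0664274; II: 0.0547162.
Posterior ∝ prior × likelihood. Numerator for I: 0.43·0.0664274 = 0.0285638.
Normalizing constant: 0.43·0.0664274 + 0.57·0.0547162 = 0.059752.
P(I | observation) = 0.0285638 / 0.059752 = 0.478039.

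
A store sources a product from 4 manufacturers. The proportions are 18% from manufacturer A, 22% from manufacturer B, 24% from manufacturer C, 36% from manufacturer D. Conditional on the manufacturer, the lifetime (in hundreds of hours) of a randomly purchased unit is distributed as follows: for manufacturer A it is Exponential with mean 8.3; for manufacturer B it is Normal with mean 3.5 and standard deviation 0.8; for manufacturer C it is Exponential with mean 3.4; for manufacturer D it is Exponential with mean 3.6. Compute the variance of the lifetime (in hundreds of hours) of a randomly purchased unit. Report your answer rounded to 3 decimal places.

23.367

Per component, A: μ=8.3, E[X²]=137.78; B: μ=3.5, E[X²]=12.89; C: μ=3.4, E[X²]=23.12; D: μ=3.6, E[X²]=25.92.
E[X] = 0.18·8.3 + 0.22·3.5 + 0.24·3.4 + 0.36·3.6 = 4.376.
E[X²] = 0.18·137.78 + 0.22·12.89 + 0.24·23.12 + 0.36·25.92 = 42.5162.
Var(X) = E[X²] − (E[X])² = 42.5162 − 19.1494 = 23.3668.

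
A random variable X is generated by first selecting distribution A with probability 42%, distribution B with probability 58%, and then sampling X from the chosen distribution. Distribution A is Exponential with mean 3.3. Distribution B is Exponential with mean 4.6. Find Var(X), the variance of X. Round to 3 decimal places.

17.258

Per component, A: μ=3.3, E[X²]=21.78; B: μ=4.6, E[X²]=42.32.
E[X] = 0.42·3.3 + 0.58·4.6 = 4.054.
E[X²] = 0.42·21.78 + 0.58·42.32 = 33.6932.
Var(X) = E[X²] − (E[X])² = 33.6932 − 16.4349 = 17.2583.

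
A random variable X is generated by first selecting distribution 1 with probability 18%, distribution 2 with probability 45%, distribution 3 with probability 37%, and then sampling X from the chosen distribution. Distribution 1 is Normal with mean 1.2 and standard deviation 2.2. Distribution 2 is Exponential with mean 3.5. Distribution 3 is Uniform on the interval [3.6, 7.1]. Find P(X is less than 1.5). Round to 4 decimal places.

0.2566

Conditional on each component, P(X < 1.5): 1: 0.554233; 2: 0.348561; 3: 0.
By total probability, P(X < 1.5) = 0.18·0.554233 + 0.45·0.348561 + 0.37·0 = 0.256614.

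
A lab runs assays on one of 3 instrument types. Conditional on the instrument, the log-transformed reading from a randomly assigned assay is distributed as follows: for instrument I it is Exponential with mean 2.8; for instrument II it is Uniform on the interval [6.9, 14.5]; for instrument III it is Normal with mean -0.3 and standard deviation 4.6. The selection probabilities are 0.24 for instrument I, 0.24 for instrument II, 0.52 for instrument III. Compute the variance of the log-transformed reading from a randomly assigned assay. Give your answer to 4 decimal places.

Per component, I: μ=2.8, E[X²]=15.68; II: μ=10.7, E[X²]=119.303; III: μ=-0.3, E[X²]=21.25.
E[X] = 0.24·2.8 + 0.24·10.7 + 0.52·-0.3 = 3.084.
E[X²] = 0.24·15.68 + 0.24·119.303 + 0.52·21.25 = 43.446.
Var(X) = E[X²] − (E[X])² = 43.446 − 9.51106 = 33.9349.

33.9349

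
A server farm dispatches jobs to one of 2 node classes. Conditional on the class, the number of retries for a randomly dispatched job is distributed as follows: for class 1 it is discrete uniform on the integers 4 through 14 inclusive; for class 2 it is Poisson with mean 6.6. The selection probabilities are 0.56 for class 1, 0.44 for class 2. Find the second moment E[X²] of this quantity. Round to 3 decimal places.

73.030

For each component E[X²] = Var + (mean)², giving 1: 91; 2: 50.16.
Overall E[X²] = 0.56·91 + 0.44·50.16 = 73.0304.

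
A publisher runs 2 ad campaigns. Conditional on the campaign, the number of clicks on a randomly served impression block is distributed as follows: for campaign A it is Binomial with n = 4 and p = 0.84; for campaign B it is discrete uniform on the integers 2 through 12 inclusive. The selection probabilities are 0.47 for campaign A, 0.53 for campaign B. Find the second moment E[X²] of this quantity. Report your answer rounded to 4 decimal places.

For each component E[X²] = Var + (mean)², giving A: 11.8272; B: 59.
Overall E[X²] = 0.47·11.8272 + 0.53·59 = 36.8288.

36.8288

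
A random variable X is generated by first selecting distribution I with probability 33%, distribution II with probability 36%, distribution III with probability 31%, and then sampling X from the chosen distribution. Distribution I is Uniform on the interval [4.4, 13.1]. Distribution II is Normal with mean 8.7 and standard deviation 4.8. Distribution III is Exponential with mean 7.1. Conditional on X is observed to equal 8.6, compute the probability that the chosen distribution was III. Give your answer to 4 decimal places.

0.1608

Likelihoods f(8.6 | ·): I: 0.114943; II: 0.0830949; III: 0.0419464.
Posterior ∝ prior × likelihood. Numerator for III: 0.31·0.0419464 = 0.0130034.
Normalizing constant: 0.33·0.114943 + 0.36·0.0830949 + 0.31·0.0419464 = 0.0808486.
P(III | observation) = 0.0130034 / 0.0808486 = 0.160836.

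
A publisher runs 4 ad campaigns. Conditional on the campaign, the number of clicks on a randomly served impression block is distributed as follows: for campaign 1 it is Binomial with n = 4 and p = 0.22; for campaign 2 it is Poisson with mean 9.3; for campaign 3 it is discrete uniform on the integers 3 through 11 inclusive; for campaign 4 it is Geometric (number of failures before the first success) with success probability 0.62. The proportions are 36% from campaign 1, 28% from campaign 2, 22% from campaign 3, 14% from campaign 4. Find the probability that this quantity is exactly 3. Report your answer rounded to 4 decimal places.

0.0446

Conditional on each campaign, P(X = 3): 1: 0.0332218; 2: 0.0122563; 3: 0.111111; 4: 0.0340206.
By total probability, P(X = 3) = 0.36·0.0332218 + 0.28·0.0122563 + 0.22·0.111111 + 0.14·0.0340206 = 0.0445989.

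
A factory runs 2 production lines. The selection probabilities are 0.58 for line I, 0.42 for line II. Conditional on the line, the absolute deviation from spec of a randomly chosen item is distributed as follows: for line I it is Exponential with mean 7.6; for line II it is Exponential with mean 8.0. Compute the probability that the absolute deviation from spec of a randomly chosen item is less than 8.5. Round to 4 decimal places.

0.6653

Conditional on each line, P(X < 8.5): I: 0.673205; II: 0.654409.
By total probability, P(X < 8.5) = 0.58·0.673205 + 0.42·0.654409 = 0.665311.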